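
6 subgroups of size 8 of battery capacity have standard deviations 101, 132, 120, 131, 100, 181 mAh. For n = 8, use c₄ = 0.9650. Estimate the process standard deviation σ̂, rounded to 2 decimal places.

132.12

s̄ = (101 + 132 + 120 + 131 + 100 + 181) / 6 = 127.5000
σ̂ = s̄ / c₄ = 127.5000 / 0.9650 = 132.1244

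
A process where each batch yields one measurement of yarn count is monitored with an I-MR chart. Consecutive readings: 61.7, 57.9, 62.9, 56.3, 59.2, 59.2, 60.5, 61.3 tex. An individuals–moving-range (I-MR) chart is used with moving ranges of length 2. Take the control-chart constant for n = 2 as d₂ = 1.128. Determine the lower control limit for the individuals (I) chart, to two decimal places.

X̄ = (61.7 + 57.9 + 62.9 + 56.3 + 59.2 + 59.2 + 60.5 + 61.3) / 8 = 59.8750
Moving ranges: 3.8, 5.0, 6.6, 2.9, 0.0, 1.3, 0.8; M̄R̄ = 20.4000 / 7 = 2.9143
LCL = X̄ − 3·M̄R̄/d₂ = 59.8750 − 3 × 2.9143 / 1.128 = 52.1242

52.12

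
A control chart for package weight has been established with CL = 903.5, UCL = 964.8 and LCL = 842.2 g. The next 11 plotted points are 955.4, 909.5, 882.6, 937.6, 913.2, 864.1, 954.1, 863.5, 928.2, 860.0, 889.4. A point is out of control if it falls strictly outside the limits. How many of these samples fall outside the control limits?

0

All 11 points lie within [842.2, 964.8].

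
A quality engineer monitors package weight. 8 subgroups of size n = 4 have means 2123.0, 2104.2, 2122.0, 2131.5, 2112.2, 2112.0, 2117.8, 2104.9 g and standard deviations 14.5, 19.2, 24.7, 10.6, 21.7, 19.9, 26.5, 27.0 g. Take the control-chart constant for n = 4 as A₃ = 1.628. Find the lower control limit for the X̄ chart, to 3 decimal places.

X̄̄ = (2123.0 + 2104.2 + 2122.0 + 2131.5 + 2112.2 + 2112.0 + 2117.8 + 2104.9) / 8 = 2115.9500
s̄ = (14.5 + 19.2 + 24.7 + 10.6 + 21.7 + 19.9 + 26.5 + 27.0) / 8 = 20.5125
LCL = X̄̄ − A₃·s̄ = 2115.9500 − 1.628 × 20.5125 = 2082.5556

2082.556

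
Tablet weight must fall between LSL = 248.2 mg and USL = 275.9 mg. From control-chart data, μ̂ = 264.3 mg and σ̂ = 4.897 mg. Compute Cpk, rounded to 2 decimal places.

0.79

Cpu = (USL − μ̂) / (3σ̂) = (275.9 − 264.3) / (3 × 4.897) = 0.7896; Cpl = (μ̂ − LSL) / (3σ̂) = (264.3 − 248.2) / (3 × 4.897) = 1.0959; Cpk = min(Cpu, Cpl) = 0.7896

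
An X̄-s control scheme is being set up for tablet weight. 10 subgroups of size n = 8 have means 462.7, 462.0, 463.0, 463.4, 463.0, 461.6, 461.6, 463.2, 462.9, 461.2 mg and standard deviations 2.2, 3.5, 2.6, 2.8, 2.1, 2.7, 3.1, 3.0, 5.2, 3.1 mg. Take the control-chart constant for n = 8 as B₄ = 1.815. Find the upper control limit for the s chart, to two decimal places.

s̄ = (2.2 + 3.5 + 2.6 + 2.8 + 2.1 + 2.7 + 3.1 + 3.0 + 5.2 + 3.1) / 10 = 3.0300
UCL_s = B₄·s̄ = 1.815 × 3.0300 = 5.4995

5.50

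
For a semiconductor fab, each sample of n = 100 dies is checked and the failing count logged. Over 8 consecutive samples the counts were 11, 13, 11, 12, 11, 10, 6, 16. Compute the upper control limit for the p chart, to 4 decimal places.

0.2073

p̄ = Σdᵢ / (k·n) = 90 / (8 × 100) = 0.11250
UCL = p̄ + 3·√(p̄(1−p̄)/n) = 0.11250 + 3 × √(0.11250×0.88750/100) = 0.11250 + 3 × 0.03160 = 0.20729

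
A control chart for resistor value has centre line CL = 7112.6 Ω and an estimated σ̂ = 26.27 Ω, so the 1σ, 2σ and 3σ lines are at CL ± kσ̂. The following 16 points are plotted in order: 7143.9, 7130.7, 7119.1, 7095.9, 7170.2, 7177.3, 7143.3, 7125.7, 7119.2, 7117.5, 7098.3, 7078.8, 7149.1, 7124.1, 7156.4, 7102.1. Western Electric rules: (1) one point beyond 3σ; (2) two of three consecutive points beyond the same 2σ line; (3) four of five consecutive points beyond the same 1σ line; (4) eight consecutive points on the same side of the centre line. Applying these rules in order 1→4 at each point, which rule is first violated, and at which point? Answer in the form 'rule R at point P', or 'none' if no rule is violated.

Zone of each point (C = within 1σ̂, B = 1σ̂–2σ̂, A = 2σ̂–3σ̂, * = beyond 3σ̂; sign = side of CL): 1:+B, 2:+C, 3:+C, 4:-C, 5:+A, 6:+A, 7:+B, 8:+C, 9:+C, 10:+C, 11:-C, 12:-B, 13:+B, 14:+C, 15:+B, 16:-C
Rule 2 (two of three consecutive points beyond the same 2σ limit) is satisfied at point 6.

rule 2 at point 6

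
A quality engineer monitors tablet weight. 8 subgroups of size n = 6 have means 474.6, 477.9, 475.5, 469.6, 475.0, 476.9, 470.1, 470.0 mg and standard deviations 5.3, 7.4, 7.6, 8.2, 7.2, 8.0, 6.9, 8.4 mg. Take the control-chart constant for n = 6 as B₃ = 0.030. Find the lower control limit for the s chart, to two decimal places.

s̄ = (5.3 + 7.4 + 7.6 + 8.2 + 7.2 + 8.0 + 6.9 + 8.4) / 8 = 7.3750
LCL_s = B₃·s̄ = 0.030 × 7.3750 = 0.2213

0.22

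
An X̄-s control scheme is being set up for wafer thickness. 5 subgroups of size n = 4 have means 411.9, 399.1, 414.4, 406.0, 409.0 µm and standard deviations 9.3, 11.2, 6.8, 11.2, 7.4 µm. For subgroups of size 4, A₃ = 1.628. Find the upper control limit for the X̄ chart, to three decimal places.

423.025

X̄̄ = (411.9 + 399.1 + 414.4 + 406.0 + 409.0) / 5 = 408.0800
s̄ = (9.3 + 11.2 + 6.8 + 11.2 + 7.4) / 5 = 9.1800
UCL = X̄̄ + A₃·s̄ = 408.0800 + 1.628 × 9.1800 = 423.0250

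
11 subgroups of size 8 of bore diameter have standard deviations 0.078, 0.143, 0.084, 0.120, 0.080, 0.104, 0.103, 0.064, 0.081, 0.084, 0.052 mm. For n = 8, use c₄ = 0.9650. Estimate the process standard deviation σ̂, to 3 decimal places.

0.094

s̄ = (0.078 + 0.143 + 0.084 + 0.120 + 0.080 + 0.104 + 0.103 + 0.064 + 0.081 + 0.084 + 0.052) / 11 = 0.0903
σ̂ = s̄ / c₄ = 0.0903 / 0.9650 = 0.0935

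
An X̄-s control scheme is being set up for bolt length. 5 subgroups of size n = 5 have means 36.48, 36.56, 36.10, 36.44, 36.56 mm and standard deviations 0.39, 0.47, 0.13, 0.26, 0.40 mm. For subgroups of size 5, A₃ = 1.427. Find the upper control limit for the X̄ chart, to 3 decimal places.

X̄̄ = (36.48 + 36.56 + 36.10 + 36.44 + 36.56) / 5 = 36.4280
s̄ = (0.39 + 0.47 + 0.13 + 0.26 + 0.40) / 5 = 0.3300
UCL = X̄̄ + A₃·s̄ = 36.4280 + 1.427 × 0.3300 = 36.8989

36.899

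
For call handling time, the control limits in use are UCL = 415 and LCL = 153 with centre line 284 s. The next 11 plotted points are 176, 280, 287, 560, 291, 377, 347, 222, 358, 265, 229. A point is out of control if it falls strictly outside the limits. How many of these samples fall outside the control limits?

Compare each point to [153, 415]: sample 4 = 560 > UCL.

1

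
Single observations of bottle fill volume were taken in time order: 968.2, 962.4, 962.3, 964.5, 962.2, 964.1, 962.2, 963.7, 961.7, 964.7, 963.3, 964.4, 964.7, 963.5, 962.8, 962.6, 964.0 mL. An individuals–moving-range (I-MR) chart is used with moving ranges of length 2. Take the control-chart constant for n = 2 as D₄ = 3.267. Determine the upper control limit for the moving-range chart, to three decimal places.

5.513

Moving ranges: 5.8, 0.1, 2.2, 2.3, 1.9, 1.9, 1.5, 2.0, 3.0, 1.4, 1.1, 0.3, 1.2, 0.7, 0.2, 1.4; M̄R̄ = 27.0000 / 16 = 1.6875
UCL_MR = D₄·M̄R̄ = 3.267 × 1.6875 = 5.5131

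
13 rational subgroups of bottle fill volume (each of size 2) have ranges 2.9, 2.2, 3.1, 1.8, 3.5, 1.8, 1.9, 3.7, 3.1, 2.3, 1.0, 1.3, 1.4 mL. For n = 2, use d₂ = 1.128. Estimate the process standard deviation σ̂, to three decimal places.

R̄ = (2.9 + 2.2 + 3.1 + 1.8 + 3.5 + 1.8 + 1.9 + 3.7 + 3.1 + 2.3 + 1.0 + 1.3 + 1.4) / 13 = 2.3077
σ̂ = R̄ / d₂ = 2.3077 / 1.128 = 2.0458

2.046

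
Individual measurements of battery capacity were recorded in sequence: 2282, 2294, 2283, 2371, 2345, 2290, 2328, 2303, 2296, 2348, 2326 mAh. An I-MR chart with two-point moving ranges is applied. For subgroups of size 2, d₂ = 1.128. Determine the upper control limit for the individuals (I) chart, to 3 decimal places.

2404.453

X̄ = (2282 + 2294 + 2283 + 2371 + 2345 + 2290 + 2328 + 2303 + 2296 + 2348 + 2326) / 11 = 2315.0909
Moving ranges: 12, 11, 88, 26, 55, 38, 25, 7, 52, 22; M̄R̄ = 336.0000 / 10 = 33.6000
UCL = X̄ + 3·M̄R̄/d₂ = 2315.0909 + 3 × 33.6000 / 1.128 = 2404.4526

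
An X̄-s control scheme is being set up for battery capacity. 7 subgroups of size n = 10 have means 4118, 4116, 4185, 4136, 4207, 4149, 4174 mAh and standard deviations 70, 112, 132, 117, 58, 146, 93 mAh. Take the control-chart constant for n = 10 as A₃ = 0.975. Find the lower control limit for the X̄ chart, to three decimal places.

X̄̄ = (4118 + 4116 + 4185 + 4136 + 4207 + 4149 + 4174) / 7 = 4155.0000
s̄ = (70 + 112 + 132 + 117 + 58 + 146 + 93) / 7 = 104.0000
LCL = X̄̄ − A₃·s̄ = 4155.0000 − 0.975 × 104.0000 = 4053.6000

4053.600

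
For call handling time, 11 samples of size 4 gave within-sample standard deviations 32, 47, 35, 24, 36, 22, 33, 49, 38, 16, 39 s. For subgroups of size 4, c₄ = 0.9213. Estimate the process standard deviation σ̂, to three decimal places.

36.608

s̄ = (32 + 47 + 35 + 24 + 36 + 22 + 33 + 49 + 38 + 16 + 39) / 11 = 33.7273
σ̂ = s̄ / c₄ = 33.7273 / 0.9213 = 36.6083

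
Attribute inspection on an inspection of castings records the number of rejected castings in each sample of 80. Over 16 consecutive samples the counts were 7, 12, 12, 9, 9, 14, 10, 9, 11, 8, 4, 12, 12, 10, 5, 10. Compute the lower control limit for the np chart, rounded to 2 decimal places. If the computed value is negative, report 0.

0.90

p̄ = Σdᵢ / (k·n) = 154 / (16 × 80) = 0.12031
LCL = np̄ − 3·√(np̄(1−p̄)) = 9.6250 − 3 × 2.9098 = 0.8956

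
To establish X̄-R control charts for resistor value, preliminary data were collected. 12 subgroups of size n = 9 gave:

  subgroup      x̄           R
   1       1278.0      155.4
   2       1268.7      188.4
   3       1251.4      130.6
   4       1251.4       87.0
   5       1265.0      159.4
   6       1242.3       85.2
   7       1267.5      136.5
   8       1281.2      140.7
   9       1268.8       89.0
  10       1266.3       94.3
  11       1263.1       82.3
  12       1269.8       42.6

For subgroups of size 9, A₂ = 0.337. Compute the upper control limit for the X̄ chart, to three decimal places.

1303.533

X̄̄ = (1278.0 + 1268.7 + 1251.4 + 1251.4 + 1265.0 + 1242.3 + 1267.5 + 1281.2 + 1268.8 + 1266.3 + 1263.1 + 1269.8) / 12 = 15173.5000 / 12 = 1264.4583
R̄ = (155.4 + 188.4 + 130.6 + 87.0 + 159.4 + 85.2 + 136.5 + 140.7 + 89.0 + 94.3 + 82.3 + 42.6) / 12 = 1391.4000 / 12 = 115.9500
UCL = X̄̄ + A₂·R̄ = 1264.4583 + 0.337 × 115.9500 = 1303.5335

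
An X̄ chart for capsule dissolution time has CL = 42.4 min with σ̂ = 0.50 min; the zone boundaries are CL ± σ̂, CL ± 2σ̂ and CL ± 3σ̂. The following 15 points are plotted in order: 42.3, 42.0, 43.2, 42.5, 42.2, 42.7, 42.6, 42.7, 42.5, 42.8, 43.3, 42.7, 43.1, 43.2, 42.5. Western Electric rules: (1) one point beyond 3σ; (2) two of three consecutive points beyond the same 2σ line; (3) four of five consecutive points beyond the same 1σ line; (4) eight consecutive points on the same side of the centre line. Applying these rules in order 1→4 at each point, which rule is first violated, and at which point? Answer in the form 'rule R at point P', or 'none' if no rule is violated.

rule 4 at point 13

Zone of each point (C = within 1σ̂, B = 1σ̂–2σ̂, A = 2σ̂–3σ̂, * = beyond 3σ̂; sign = side of CL): 1:-C, 2:-C, 3:+B, 4:+C, 5:-C, 6:+C, 7:+C, 8:+C, 9:+C, 10:+C, 11:+B, 12:+C, 13:+B, 14:+B, 15:+C
Rule 4 (eight consecutive points on the same side of the centre line) is satisfied at point 13.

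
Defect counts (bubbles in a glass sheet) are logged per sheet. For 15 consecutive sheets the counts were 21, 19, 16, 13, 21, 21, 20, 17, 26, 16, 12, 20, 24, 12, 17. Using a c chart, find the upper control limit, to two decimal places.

31.18

c̄ = (21 + 19 + 16 + 13 + 21 + 21 + 20 + 17 + 26 + 16 + 12 + 20 + 24 + 12 + 17) / 15 = 275 / 15 = 18.3333
UCL = c̄ + 3√c̄ = 18.3333 + 3 × √18.3333 = 18.3333 + 3 × 4.2817 = 31.1786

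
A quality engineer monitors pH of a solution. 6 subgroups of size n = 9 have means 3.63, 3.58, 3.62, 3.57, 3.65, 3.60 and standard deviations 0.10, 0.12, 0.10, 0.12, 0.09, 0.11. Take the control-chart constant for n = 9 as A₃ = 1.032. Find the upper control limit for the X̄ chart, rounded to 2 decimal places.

3.72

X̄̄ = (3.63 + 3.58 + 3.62 + 3.57 + 3.65 + 3.60) / 6 = 3.6083
s̄ = (0.10 + 0.12 + 0.10 + 0.12 + 0.09 + 0.11) / 6 = 0.1067
UCL = X̄̄ + A₃·s̄ = 3.6083 + 1.032 × 0.1067 = 3.7184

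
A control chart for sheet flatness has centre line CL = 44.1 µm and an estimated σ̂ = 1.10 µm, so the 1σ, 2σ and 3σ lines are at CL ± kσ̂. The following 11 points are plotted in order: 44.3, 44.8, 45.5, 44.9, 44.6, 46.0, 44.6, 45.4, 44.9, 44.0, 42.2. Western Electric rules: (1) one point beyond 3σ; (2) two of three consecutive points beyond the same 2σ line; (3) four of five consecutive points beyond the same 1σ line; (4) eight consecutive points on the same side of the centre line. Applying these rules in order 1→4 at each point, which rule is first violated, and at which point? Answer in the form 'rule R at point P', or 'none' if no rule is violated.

Zone of each point (C = within 1σ̂, B = 1σ̂–2σ̂, A = 2σ̂–3σ̂, * = beyond 3σ̂; sign = side of CL): 1:+C, 2:+C, 3:+B, 4:+C, 5:+C, 6:+B, 7:+C, 8:+B, 9:+C, 10:-C, 11:-B
Rule 4 (eight consecutive points on the same side of the centre line) is satisfied at point 8.

rule 4 at point 8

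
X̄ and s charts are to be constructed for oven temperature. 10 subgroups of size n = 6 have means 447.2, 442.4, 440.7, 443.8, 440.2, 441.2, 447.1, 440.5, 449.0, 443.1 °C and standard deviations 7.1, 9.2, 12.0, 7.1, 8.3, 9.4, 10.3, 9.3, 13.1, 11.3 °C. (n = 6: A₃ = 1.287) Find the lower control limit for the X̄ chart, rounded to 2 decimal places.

431.02

X̄̄ = (447.2 + 442.4 + 440.7 + 443.8 + 440.2 + 441.2 + 447.1 + 440.5 + 449.0 + 443.1) / 10 = 443.5200
s̄ = (7.1 + 9.2 + 12.0 + 7.1 + 8.3 + 9.4 + 10.3 + 9.3 + 13.1 + 11.3) / 10 = 9.7100
LCL = X̄̄ − A₃·s̄ = 443.5200 − 1.287 × 9.7100 = 431.0232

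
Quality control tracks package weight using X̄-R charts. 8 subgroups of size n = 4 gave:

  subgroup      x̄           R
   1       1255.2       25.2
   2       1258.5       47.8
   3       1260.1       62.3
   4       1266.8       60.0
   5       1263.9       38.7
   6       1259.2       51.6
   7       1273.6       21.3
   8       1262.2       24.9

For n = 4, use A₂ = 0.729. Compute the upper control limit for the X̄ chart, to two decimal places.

1292.67

X̄̄ = (1255.2 + 1258.5 + 1260.1 + 1266.8 + 1263.9 + 1259.2 + 1273.6 + 1262.2) / 8 = 10099.5000 / 8 = 1262.4375
R̄ = (25.2 + 47.8 + 62.3 + 60.0 + 38.7 + 51.6 + 21.3 + 24.9) / 8 = 331.8000 / 8 = 41.4750
UCL = X̄̄ + A₂·R̄ = 1262.4375 + 0.729 × 41.4750 = 1292.6728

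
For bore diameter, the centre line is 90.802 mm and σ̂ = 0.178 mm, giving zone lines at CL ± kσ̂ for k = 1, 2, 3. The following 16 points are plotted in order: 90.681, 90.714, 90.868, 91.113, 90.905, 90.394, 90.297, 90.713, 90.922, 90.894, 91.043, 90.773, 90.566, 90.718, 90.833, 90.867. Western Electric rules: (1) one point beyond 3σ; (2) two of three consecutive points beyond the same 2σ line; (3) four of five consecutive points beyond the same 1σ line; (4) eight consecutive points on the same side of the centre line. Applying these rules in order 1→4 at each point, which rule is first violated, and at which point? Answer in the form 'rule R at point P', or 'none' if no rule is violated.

rule 2 at point 7

Zone of each point (C = within 1σ̂, B = 1σ̂–2σ̂, A = 2σ̂–3σ̂, * = beyond 3σ̂; sign = side of CL): 1:-C, 2:-C, 3:+C, 4:+B, 5:+C, 6:-A, 7:-A, 8:-C, 9:+C, 10:+C, 11:+B, 12:-C, 13:-B, 14:-C, 15:+C, 16:+C
Rule 2 (two of three consecutive points beyond the same 2σ limit) is satisfied at point 7.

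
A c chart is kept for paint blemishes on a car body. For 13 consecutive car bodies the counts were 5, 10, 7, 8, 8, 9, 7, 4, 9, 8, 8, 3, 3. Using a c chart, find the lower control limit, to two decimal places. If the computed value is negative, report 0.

c̄ = (5 + 10 + 7 + 8 + 8 + 9 + 7 + 4 + 9 + 8 + 8 + 3 + 3) / 13 = 89 / 13 = 6.8462
LCL = c̄ − 3√c̄ = 6.8462 − 3 × 2.6165 = -1.0034 → 0 (cannot be negative)

0.00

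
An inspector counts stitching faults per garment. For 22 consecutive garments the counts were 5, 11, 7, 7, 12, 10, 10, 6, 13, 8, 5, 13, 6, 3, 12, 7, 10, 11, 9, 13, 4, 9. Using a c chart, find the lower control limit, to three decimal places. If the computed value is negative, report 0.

c̄ = (5 + 11 + 7 + 7 + 12 + 10 + 10 + 6 + 13 + 8 + 5 + 13 + 6 + 3 + 12 + 7 + 10 + 11 + 9 + 13 + 4 + 9) / 22 = 191 / 22 = 8.6818
LCL = c̄ − 3√c̄ = 8.6818 − 3 × 2.9465 = -0.1577 → 0 (cannot be negative)

0.000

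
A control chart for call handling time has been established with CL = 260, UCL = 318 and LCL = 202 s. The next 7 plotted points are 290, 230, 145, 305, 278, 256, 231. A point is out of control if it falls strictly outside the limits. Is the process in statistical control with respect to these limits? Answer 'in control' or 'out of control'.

out of control

Compare each point to [202, 318]: sample 3 = 145 < LCL.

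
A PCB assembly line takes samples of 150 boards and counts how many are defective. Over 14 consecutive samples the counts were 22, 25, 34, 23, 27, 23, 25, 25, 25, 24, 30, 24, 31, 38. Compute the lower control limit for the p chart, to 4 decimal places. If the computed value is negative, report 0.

p̄ = Σdᵢ / (k·n) = 376 / (14 × 150) = 0.17905
LCL = p̄ − 3·√(p̄(1−p̄)/n) = 0.17905 − 3 × 0.03130 = 0.08514

0.0851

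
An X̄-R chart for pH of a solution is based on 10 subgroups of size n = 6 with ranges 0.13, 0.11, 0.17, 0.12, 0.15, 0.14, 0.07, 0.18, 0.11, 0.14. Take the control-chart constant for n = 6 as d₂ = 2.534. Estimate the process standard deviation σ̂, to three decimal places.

R̄ = (0.13 + 0.11 + 0.17 + 0.12 + 0.15 + 0.14 + 0.07 + 0.18 + 0.11 + 0.14) / 10 = 0.1320
σ̂ = R̄ / d₂ = 0.1320 / 2.534 = 0.0521

0.052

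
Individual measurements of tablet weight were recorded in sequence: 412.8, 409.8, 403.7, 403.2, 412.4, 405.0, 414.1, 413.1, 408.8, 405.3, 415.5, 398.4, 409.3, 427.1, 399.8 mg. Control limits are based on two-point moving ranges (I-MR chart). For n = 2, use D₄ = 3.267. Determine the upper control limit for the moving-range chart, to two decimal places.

29.73

Moving ranges: 3.0, 6.1, 0.5, 9.2, 7.4, 9.1, 1.0, 4.3, 3.5, 10.2, 17.1, 10.9, 17.8, 27.3; M̄R̄ = 127.4000 / 14 = 9.1000
UCL_MR = D₄·M̄R̄ = 3.267 × 9.1000 = 29.7297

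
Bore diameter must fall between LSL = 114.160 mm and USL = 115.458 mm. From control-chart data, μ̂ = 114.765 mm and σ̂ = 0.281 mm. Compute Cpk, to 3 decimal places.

Cpu = (USL − μ̂) / (3σ̂) = (115.458 − 114.765) / (3 × 0.281) = 0.8221; Cpl = (μ̂ − LSL) / (3σ̂) = (114.765 − 114.160) / (3 × 0.281) = 0.7177; Cpk = min(Cpu, Cpl) = 0.7177

0.718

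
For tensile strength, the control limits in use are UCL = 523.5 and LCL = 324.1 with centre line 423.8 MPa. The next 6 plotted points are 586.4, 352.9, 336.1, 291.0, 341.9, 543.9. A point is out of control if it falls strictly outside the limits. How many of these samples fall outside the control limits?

Compare each point to [324.1, 523.5]: sample 1 = 586.4 > UCL; sample 4 = 291.0 < LCL; sample 6 = 543.9 > UCL.

3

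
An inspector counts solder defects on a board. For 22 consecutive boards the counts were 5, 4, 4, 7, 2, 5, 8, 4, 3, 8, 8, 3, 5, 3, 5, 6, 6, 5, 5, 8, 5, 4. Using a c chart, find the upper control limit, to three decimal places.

11.935

c̄ = (5 + 4 + 4 + 7 + 2 + 5 + 8 + 4 + 3 + 8 + 8 + 3 + 5 + 3 + 5 + 6 + 6 + 5 + 5 + 8 + 5 + 4) / 22 = 113 / 22 = 5.1364
UCL = c̄ + 3√c̄ = 5.1364 + 3 × √5.1364 = 5.1364 + 3 × 2.2664 = 11.9354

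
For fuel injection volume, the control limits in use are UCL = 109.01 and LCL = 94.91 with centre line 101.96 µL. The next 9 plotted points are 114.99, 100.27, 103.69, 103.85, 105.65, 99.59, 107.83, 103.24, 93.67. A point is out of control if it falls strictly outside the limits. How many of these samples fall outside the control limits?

Compare each point to [94.91, 109.01]: sample 1 = 114.99 > UCL; sample 9 = 93.67 < LCL.

2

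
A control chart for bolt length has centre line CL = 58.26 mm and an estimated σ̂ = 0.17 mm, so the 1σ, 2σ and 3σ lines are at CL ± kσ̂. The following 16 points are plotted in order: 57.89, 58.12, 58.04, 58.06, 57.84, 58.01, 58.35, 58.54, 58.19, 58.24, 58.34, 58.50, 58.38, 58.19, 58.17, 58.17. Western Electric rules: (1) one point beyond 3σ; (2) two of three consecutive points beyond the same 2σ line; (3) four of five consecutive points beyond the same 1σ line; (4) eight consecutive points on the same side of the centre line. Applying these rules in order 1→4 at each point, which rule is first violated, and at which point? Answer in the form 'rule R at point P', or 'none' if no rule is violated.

rule 3 at point 5

Zone of each point (C = within 1σ̂, B = 1σ̂–2σ̂, A = 2σ̂–3σ̂, * = beyond 3σ̂; sign = side of CL): 1:-A, 2:-C, 3:-B, 4:-B, 5:-A, 6:-B, 7:+C, 8:+B, 9:-C, 10:-C, 11:+C, 12:+B, 13:+C, 14:-C, 15:-C, 16:-C
Rule 3 (four of five consecutive points beyond the same 1σ limit) is satisfied at point 5.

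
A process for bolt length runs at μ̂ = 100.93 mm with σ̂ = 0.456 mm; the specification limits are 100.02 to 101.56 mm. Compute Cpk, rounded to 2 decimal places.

Cpu = (USL − μ̂) / (3σ̂) = (101.56 − 100.93) / (3 × 0.456) = 0.4605; Cpl = (μ̂ − LSL) / (3σ̂) = (100.93 − 100.02) / (3 × 0.456) = 0.6652; Cpk = min(Cpu, Cpl) = 0.4605

0.46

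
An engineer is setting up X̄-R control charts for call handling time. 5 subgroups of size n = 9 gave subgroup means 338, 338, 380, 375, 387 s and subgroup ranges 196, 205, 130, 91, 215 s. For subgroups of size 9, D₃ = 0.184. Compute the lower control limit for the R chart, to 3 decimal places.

30.802

R̄ = (196 + 205 + 130 + 91 + 215) / 5 = 837.0000 / 5 = 167.4000
LCL_R = D₃·R̄ = 0.184 × 167.4000 = 30.8016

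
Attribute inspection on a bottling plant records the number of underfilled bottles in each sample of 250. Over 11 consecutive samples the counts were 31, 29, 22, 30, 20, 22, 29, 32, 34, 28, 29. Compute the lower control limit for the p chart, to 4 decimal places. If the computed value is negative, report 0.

0.0516

p̄ = Σdᵢ / (k·n) = 306 / (11 × 250) = 0.11127
LCL = p̄ − 3·√(p̄(1−p̄)/n) = 0.11127 − 3 × 0.01989 = 0.05161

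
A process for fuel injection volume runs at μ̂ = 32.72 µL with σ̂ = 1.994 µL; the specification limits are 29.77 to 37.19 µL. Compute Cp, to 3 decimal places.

0.620

Cp = (USL − LSL) / (6σ̂) = (37.19 − 29.77) / (6 × 1.994) = 7.4200 / 11.9640 = 0.6202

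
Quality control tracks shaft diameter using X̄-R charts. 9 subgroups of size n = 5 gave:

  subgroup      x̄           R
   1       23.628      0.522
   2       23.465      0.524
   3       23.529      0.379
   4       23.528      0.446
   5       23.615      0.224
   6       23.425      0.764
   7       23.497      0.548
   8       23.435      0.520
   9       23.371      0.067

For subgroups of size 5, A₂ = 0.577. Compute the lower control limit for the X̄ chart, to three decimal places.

X̄̄ = (23.628 + 23.465 + 23.529 + 23.528 + 23.615 + 23.425 + 23.497 + 23.435 + 23.371) / 9 = 211.4930 / 9 = 23.4992
R̄ = (0.522 + 0.524 + 0.379 + 0.446 + 0.224 + 0.764 + 0.548 + 0.520 + 0.067) / 9 = 3.9940 / 9 = 0.4438
LCL = X̄̄ − A₂·R̄ = 23.4992 − 0.577 × 0.4438 = 23.2432

23.243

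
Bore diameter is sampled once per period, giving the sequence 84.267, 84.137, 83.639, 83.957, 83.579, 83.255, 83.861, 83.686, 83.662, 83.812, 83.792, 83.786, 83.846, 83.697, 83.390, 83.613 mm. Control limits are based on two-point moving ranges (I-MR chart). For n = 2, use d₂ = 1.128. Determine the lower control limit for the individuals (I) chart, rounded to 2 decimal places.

83.15

X̄ = (84.267 + 84.137 + 83.639 + 83.957 + 83.579 + 83.255 + 83.861 + 83.686 + 83.662 + 83.812 + 83.792 + 83.786 + 83.846 + 83.697 + 83.390 + 83.613) / 16 = 83.7487
Moving ranges: 0.130, 0.498, 0.318, 0.378, 0.324, 0.606, 0.175, 0.024, 0.150, 0.020, 0.006, 0.060, 0.149, 0.307, 0.223; M̄R̄ = 3.3680 / 15 = 0.2245
LCL = X̄ − 3·M̄R̄/d₂ = 83.7487 − 3 × 0.2245 / 1.128 = 83.1515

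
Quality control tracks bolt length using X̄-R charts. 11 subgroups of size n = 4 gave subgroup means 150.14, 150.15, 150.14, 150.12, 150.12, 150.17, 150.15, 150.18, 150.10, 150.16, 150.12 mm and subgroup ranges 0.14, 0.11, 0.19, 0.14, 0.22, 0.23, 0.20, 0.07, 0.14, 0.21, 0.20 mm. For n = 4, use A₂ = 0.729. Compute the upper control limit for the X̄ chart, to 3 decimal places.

150.264

X̄̄ = (150.14 + 150.15 + 150.14 + 150.12 + 150.12 + 150.17 + 150.15 + 150.18 + 150.10 + 150.16 + 150.12) / 11 = 1651.5500 / 11 = 150.1409
R̄ = (0.14 + 0.11 + 0.19 + 0.14 + 0.22 + 0.23 + 0.20 + 0.07 + 0.14 + 0.21 + 0.20) / 11 = 1.8500 / 11 = 0.1682
UCL = X̄̄ + A₂·R̄ = 150.1409 + 0.729 × 0.1682 = 150.2635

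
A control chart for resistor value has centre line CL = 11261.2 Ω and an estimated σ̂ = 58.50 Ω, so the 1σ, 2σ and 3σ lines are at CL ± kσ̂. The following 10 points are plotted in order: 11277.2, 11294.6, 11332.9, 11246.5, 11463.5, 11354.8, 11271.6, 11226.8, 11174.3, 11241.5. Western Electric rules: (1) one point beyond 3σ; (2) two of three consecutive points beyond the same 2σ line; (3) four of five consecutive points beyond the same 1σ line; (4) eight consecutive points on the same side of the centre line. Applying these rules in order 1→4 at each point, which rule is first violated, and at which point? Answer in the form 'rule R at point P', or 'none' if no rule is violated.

Zone of each point (C = within 1σ̂, B = 1σ̂–2σ̂, A = 2σ̂–3σ̂, * = beyond 3σ̂; sign = side of CL): 1:+C, 2:+C, 3:+B, 4:-C, 5:+*, 6:+B, 7:+C, 8:-C, 9:-B, 10:-C
Rule 1 (one point beyond the 3σ limits) is satisfied at point 5.

rule 1 at point 5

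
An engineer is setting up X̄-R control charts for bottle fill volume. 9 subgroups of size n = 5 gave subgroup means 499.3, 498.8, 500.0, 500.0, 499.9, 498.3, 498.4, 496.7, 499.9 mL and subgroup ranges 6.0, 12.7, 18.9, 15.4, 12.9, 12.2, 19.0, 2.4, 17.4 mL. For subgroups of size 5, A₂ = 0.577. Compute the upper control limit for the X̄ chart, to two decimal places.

X̄̄ = (499.3 + 498.8 + 500.0 + 500.0 + 499.9 + 498.3 + 498.4 + 496.7 + 499.9) / 9 = 4491.3000 / 9 = 499.0333
R̄ = (6.0 + 12.7 + 18.9 + 15.4 + 12.9 + 12.2 + 19.0 + 2.4 + 17.4) / 9 = 116.9000 / 9 = 12.9889
UCL = X̄̄ + A₂·R̄ = 499.0333 + 0.577 × 12.9889 = 506.5279

506.53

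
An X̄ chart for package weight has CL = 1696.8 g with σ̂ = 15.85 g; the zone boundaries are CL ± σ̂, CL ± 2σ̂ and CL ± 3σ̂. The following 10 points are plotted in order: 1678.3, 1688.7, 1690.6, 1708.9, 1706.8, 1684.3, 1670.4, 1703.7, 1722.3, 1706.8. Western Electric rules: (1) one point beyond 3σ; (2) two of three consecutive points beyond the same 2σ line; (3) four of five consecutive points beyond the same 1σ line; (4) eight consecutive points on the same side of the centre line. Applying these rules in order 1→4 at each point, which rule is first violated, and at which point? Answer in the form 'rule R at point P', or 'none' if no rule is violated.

Zone of each point (C = within 1σ̂, B = 1σ̂–2σ̂, A = 2σ̂–3σ̂, * = beyond 3σ̂; sign = side of CL): 1:-B, 2:-C, 3:-C, 4:+C, 5:+C, 6:-C, 7:-B, 8:+C, 9:+B, 10:+C
No rule fires across all 10 points.

none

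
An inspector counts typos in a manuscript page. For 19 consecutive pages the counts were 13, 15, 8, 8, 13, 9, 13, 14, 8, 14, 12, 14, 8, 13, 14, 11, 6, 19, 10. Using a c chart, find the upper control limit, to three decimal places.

21.939

c̄ = (13 + 15 + 8 + 8 + 13 + 9 + 13 + 14 + 8 + 14 + 12 + 14 + 8 + 13 + 14 + 11 + 6 + 19 + 10) / 19 = 222 / 19 = 11.6842
UCL = c̄ + 3√c̄ = 11.6842 + 3 × √11.6842 = 11.6842 + 3 × 3.4182 = 21.9389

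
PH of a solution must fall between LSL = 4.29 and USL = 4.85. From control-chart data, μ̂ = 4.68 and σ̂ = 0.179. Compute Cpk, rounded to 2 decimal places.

0.32

Cpu = (USL − μ̂) / (3σ̂) = (4.85 − 4.68) / (3 × 0.179) = 0.3166; Cpl = (μ̂ − LSL) / (3σ̂) = (4.68 − 4.29) / (3 × 0.179) = 0.7263; Cpk = min(Cpu, Cpl) = 0.3166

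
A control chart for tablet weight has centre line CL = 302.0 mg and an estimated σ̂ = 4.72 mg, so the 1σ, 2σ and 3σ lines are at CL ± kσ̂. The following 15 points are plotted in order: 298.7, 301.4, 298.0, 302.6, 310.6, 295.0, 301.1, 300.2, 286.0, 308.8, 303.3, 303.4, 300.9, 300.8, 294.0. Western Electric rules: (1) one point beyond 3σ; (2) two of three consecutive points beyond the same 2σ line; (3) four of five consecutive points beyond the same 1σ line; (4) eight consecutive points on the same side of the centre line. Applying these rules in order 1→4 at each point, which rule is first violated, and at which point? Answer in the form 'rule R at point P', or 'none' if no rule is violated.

rule 1 at point 9

Zone of each point (C = within 1σ̂, B = 1σ̂–2σ̂, A = 2σ̂–3σ̂, * = beyond 3σ̂; sign = side of CL): 1:-C, 2:-C, 3:-C, 4:+C, 5:+B, 6:-B, 7:-C, 8:-C, 9:-*, 10:+B, 11:+C, 12:+C, 13:-C, 14:-C, 15:-B
Rule 1 (one point beyond the 3σ limits) is satisfied at point 9.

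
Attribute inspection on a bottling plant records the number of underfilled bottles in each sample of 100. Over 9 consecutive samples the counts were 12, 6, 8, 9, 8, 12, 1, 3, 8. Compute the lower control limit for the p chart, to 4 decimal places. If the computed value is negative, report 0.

p̄ = Σdᵢ / (k·n) = 67 / (9 × 100) = 0.07444
LCL = p̄ − 3·√(p̄(1−p̄)/n) = 0.07444 − 3 × 0.02625 = -0.00430 → 0 (negative, so LCL = 0)

0.0000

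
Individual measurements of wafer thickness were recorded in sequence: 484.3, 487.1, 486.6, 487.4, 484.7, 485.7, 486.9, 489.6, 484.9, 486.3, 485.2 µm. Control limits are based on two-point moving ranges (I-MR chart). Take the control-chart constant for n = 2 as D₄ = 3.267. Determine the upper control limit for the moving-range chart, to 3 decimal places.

Moving ranges: 2.8, 0.5, 0.8, 2.7, 1.0, 1.2, 2.7, 4.7, 1.4, 1.1; M̄R̄ = 18.9000 / 10 = 1.8900
UCL_MR = D₄·M̄R̄ = 3.267 × 1.8900 = 6.1746

6.175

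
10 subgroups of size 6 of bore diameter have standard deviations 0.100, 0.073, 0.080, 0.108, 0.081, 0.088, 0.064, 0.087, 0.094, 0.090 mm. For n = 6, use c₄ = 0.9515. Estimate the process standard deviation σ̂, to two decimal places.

s̄ = (0.100 + 0.073 + 0.080 + 0.108 + 0.081 + 0.088 + 0.064 + 0.087 + 0.094 + 0.090) / 10 = 0.0865
σ̂ = s̄ / c₄ = 0.0865 / 0.9515 = 0.0909

0.09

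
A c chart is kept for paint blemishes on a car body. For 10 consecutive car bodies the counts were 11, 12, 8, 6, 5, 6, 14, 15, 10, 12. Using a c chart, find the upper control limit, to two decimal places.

19.34

c̄ = (11 + 12 + 8 + 6 + 5 + 6 + 14 + 15 + 10 + 12) / 10 = 99 / 10 = 9.9000
UCL = c̄ + 3√c̄ = 9.9000 + 3 × √9.9000 = 9.9000 + 3 × 3.1464 = 19.3393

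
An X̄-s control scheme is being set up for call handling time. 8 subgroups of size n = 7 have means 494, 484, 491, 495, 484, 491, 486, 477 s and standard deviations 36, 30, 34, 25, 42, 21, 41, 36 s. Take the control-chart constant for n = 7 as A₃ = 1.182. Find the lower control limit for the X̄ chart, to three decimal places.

X̄̄ = (494 + 484 + 491 + 495 + 484 + 491 + 486 + 477) / 8 = 487.7500
s̄ = (36 + 30 + 34 + 25 + 42 + 21 + 41 + 36) / 8 = 33.1250
LCL = X̄̄ − A₃·s̄ = 487.7500 − 1.182 × 33.1250 = 448.5962

448.596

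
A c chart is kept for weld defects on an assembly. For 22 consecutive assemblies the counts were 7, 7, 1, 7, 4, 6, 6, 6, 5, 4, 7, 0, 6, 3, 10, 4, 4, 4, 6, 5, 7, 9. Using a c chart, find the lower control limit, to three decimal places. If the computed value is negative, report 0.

c̄ = (7 + 7 + 1 + 7 + 4 + 6 + 6 + 6 + 5 + 4 + 7 + 0 + 6 + 3 + 10 + 4 + 4 + 4 + 6 + 5 + 7 + 9) / 22 = 118 / 22 = 5.3636
LCL = c̄ − 3√c̄ = 5.3636 − 3 × 2.3160 = -1.5842 → 0 (cannot be negative)

0.000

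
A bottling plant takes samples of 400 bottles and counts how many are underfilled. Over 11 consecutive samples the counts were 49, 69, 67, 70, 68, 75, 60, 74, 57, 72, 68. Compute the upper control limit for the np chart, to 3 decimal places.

88.580

p̄ = Σdᵢ / (k·n) = 729 / (11 × 400) = 0.16568
UCL = np̄ + 3·√(np̄(1−p̄)) = 66.2727 + 3 × √(66.2727×0.83432) = 66.2727 + 3 × 7.4359 = 88.5804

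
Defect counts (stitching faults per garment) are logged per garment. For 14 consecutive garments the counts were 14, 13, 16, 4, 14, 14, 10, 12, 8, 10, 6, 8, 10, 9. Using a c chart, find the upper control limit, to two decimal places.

c̄ = (14 + 13 + 16 + 4 + 14 + 14 + 10 + 12 + 8 + 10 + 6 + 8 + 10 + 9) / 14 = 148 / 14 = 10.5714
UCL = c̄ + 3√c̄ = 10.5714 + 3 × √10.5714 = 10.5714 + 3 × 3.2514 = 20.3255

20.33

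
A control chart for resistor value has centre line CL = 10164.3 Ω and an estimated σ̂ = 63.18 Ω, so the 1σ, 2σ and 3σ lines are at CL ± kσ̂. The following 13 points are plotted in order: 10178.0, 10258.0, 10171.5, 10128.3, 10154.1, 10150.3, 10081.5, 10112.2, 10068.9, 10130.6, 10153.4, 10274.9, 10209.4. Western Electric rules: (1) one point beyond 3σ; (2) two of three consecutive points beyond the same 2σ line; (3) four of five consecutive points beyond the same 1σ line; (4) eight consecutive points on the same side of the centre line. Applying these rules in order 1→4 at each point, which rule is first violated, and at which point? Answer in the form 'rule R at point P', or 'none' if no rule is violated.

Zone of each point (C = within 1σ̂, B = 1σ̂–2σ̂, A = 2σ̂–3σ̂, * = beyond 3σ̂; sign = side of CL): 1:+C, 2:+B, 3:+C, 4:-C, 5:-C, 6:-C, 7:-B, 8:-C, 9:-B, 10:-C, 11:-C, 12:+B, 13:+C
Rule 4 (eight consecutive points on the same side of the centre line) is satisfied at point 11.

rule 4 at point 11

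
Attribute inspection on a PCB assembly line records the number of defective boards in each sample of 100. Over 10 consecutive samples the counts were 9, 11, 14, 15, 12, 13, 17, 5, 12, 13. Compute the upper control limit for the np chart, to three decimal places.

21.884

p̄ = Σdᵢ / (k·n) = 121 / (10 × 100) = 0.12100
UCL = np̄ + 3·√(np̄(1−p̄)) = 12.1000 + 3 × √(12.1000×0.87900) = 12.1000 + 3 × 3.2613 = 21.8838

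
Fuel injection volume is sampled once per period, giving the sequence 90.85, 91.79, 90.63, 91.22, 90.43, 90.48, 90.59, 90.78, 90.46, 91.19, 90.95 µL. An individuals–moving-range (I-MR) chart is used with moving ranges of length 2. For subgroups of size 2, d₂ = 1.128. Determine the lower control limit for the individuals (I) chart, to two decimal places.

X̄ = (90.85 + 91.79 + 90.63 + 91.22 + 90.43 + 90.48 + 90.59 + 90.78 + 90.46 + 91.19 + 90.95) / 11 = 90.8518
Moving ranges: 0.94, 1.16, 0.59, 0.79, 0.05, 0.11, 0.19, 0.32, 0.73, 0.24; M̄R̄ = 5.1200 / 10 = 0.5120
LCL = X̄ − 3·M̄R̄/d₂ = 90.8518 − 3 × 0.5120 / 1.128 = 89.4901

89.49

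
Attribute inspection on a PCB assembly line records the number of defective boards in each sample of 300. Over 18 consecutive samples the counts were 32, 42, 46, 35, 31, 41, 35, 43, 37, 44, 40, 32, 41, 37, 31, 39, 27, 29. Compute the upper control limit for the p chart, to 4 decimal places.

p̄ = Σdᵢ / (k·n) = 662 / (18 × 300) = 0.12259
UCL = p̄ + 3·√(p̄(1−p̄)/n) = 0.12259 + 3 × √(0.12259×0.87741/300) = 0.12259 + 3 × 0.01894 = 0.17940

0.1794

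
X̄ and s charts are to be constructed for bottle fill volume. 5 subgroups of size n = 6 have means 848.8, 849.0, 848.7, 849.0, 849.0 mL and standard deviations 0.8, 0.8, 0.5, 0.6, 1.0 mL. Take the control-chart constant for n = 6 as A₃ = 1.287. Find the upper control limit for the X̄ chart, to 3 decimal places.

X̄̄ = (848.8 + 849.0 + 848.7 + 849.0 + 849.0) / 5 = 848.9000
s̄ = (0.8 + 0.8 + 0.5 + 0.6 + 1.0) / 5 = 0.7400
UCL = X̄̄ + A₃·s̄ = 848.9000 + 1.287 × 0.7400 = 849.8524

849.852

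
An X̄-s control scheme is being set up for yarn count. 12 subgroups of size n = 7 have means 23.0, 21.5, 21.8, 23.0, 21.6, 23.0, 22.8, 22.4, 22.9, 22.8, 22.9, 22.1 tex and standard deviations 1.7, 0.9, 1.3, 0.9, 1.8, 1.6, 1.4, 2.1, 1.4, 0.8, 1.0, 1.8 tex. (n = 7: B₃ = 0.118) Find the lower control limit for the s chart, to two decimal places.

0.16

s̄ = (1.7 + 0.9 + 1.3 + 0.9 + 1.8 + 1.6 + 1.4 + 2.1 + 1.4 + 0.8 + 1.0 + 1.8) / 12 = 1.3917
LCL_s = B₃·s̄ = 0.118 × 1.3917 = 0.1642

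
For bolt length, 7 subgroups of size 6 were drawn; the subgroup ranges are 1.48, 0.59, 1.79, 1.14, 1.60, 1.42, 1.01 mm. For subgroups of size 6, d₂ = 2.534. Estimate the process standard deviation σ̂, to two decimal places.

0.51

R̄ = (1.48 + 0.59 + 1.79 + 1.14 + 1.60 + 1.42 + 1.01) / 7 = 1.2900
σ̂ = R̄ / d₂ = 1.2900 / 2.534 = 0.5091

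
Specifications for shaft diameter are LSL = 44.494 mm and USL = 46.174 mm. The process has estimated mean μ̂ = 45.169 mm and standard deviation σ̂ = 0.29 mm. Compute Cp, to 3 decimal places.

Cp = (USL − LSL) / (6σ̂) = (46.174 − 44.494) / (6 × 0.29) = 1.6800 / 1.7400 = 0.9655

0.966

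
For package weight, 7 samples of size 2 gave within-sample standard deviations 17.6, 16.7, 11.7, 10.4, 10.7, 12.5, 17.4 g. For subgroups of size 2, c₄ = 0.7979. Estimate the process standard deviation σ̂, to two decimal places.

s̄ = (17.6 + 16.7 + 11.7 + 10.4 + 10.7 + 12.5 + 17.4) / 7 = 13.8571
σ̂ = s̄ / c₄ = 13.8571 / 0.7979 = 17.3670

17.37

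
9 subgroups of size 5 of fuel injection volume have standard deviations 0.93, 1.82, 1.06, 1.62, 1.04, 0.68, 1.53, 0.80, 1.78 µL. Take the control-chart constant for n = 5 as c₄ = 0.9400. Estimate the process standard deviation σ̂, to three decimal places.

s̄ = (0.93 + 1.82 + 1.06 + 1.62 + 1.04 + 0.68 + 1.53 + 0.80 + 1.78) / 9 = 1.2511
σ̂ = s̄ / c₄ = 1.2511 / 0.9400 = 1.3310

1.331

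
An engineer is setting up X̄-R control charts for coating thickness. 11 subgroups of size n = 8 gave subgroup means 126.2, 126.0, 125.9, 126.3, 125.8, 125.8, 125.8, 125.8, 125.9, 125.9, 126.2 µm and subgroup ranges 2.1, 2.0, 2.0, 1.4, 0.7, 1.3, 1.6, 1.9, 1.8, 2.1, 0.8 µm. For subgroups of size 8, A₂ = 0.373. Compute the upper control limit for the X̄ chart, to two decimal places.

X̄̄ = (126.2 + 126.0 + 125.9 + 126.3 + 125.8 + 125.8 + 125.8 + 125.8 + 125.9 + 125.9 + 126.2) / 11 = 1385.6000 / 11 = 125.9636
R̄ = (2.1 + 2.0 + 2.0 + 1.4 + 0.7 + 1.3 + 1.6 + 1.9 + 1.8 + 2.1 + 0.8) / 11 = 17.7000 / 11 = 1.6091
UCL = X̄̄ + A₂·R̄ = 125.9636 + 0.373 × 1.6091 = 126.5638

126.56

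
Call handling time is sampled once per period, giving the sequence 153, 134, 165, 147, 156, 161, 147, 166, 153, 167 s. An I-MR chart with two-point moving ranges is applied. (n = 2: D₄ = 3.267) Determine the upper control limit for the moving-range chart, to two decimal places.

51.55

Moving ranges: 19, 31, 18, 9, 5, 14, 19, 13, 14; M̄R̄ = 142.0000 / 9 = 15.7778
UCL_MR = D₄·M̄R̄ = 3.267 × 15.7778 = 51.5460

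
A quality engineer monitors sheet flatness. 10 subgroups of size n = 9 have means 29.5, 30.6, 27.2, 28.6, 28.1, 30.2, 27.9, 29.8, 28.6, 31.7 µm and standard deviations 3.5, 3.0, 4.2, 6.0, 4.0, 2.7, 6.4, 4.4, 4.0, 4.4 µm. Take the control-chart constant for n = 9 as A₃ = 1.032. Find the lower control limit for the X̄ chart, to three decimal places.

X̄̄ = (29.5 + 30.6 + 27.2 + 28.6 + 28.1 + 30.2 + 27.9 + 29.8 + 28.6 + 31.7) / 10 = 29.2200
s̄ = (3.5 + 3.0 + 4.2 + 6.0 + 4.0 + 2.7 + 6.4 + 4.4 + 4.0 + 4.4) / 10 = 4.2600
LCL = X̄̄ − A₃·s̄ = 29.2200 − 1.032 × 4.2600 = 24.8237

24.824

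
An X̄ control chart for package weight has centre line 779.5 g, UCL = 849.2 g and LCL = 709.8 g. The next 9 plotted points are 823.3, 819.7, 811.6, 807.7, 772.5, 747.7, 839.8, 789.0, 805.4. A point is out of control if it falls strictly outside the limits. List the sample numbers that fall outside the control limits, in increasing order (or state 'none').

none

All 9 points lie within [709.8, 849.2].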